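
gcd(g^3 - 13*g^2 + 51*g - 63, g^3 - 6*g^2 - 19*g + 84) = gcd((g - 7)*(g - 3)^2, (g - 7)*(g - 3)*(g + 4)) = g^2 - 10*g + 21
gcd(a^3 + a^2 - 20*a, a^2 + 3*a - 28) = a - 4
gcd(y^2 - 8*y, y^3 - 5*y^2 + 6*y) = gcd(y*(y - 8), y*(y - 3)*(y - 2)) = y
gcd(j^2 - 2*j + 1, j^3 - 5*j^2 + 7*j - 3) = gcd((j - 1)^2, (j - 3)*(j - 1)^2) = j^2 - 2*j + 1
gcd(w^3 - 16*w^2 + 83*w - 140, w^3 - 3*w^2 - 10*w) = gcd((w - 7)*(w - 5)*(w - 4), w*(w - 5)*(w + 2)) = w - 5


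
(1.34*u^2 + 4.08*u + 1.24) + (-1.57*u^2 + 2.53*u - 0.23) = -0.23*u^2 + 6.61*u + 1.01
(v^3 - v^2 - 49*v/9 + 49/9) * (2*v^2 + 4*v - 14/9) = 2*v^5 + 2*v^4 - 148*v^3/9 - 28*v^2/3 + 2450*v/81 - 686/81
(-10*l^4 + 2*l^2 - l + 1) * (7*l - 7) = -70*l^5 + 70*l^4 + 14*l^3 - 21*l^2 + 14*l - 7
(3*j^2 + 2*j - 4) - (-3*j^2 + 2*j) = 6*j^2 - 4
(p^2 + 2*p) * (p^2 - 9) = p^4 + 2*p^3 - 9*p^2 - 18*p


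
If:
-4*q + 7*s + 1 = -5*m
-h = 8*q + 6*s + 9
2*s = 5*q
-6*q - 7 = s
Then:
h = 169/17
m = 172/85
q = -14/17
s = -35/17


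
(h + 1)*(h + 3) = h^2 + 4*h + 3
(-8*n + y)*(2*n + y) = -16*n^2 - 6*n*y + y^2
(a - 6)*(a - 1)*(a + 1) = a^3 - 6*a^2 - a + 6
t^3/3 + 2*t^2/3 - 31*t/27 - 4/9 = (t/3 + 1)*(t - 4/3)*(t + 1/3)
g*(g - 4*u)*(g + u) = g^3 - 3*g^2*u - 4*g*u^2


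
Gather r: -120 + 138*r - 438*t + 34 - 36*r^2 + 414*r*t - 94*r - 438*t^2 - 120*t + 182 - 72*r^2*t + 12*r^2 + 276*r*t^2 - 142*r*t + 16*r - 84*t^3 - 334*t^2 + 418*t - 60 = r^2*(-72*t - 24) + r*(276*t^2 + 272*t + 60) - 84*t^3 - 772*t^2 - 140*t + 36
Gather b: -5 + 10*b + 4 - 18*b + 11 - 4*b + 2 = 12 - 12*b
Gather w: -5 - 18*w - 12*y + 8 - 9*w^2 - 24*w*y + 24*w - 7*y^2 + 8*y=-9*w^2 + w*(6 - 24*y) - 7*y^2 - 4*y + 3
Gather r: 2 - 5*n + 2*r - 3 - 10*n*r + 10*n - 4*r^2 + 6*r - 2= 5*n - 4*r^2 + r*(8 - 10*n) - 3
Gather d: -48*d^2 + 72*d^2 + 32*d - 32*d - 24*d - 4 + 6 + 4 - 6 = 24*d^2 - 24*d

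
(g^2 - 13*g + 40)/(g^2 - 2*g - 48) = (g - 5)/(g + 6)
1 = 1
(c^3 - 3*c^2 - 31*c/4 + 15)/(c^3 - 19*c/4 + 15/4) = (c - 4)/(c - 1)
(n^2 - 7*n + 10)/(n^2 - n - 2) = (n - 5)/(n + 1)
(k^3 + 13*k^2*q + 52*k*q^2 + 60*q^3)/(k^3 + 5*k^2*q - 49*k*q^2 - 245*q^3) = (-k^2 - 8*k*q - 12*q^2)/(-k^2 + 49*q^2)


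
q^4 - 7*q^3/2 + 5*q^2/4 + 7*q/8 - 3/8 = (q - 3)*(q - 1/2)^2*(q + 1/2)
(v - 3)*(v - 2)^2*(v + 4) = v^4 - 3*v^3 - 12*v^2 + 52*v - 48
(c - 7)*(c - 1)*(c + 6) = c^3 - 2*c^2 - 41*c + 42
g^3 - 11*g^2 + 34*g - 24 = (g - 6)*(g - 4)*(g - 1)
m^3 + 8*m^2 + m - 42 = (m - 2)*(m + 3)*(m + 7)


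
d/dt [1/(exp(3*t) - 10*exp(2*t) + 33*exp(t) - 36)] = (-3*exp(2*t) + 20*exp(t) - 33)*exp(t)/(exp(3*t) - 10*exp(2*t) + 33*exp(t) - 36)^2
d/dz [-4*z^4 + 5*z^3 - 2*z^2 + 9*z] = -16*z^3 + 15*z^2 - 4*z + 9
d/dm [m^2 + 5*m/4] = 2*m + 5/4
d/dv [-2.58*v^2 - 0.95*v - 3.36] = -5.16*v - 0.95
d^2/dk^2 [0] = 0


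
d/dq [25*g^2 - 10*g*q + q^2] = -10*g + 2*q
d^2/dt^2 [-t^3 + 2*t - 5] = -6*t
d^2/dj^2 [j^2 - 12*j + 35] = 2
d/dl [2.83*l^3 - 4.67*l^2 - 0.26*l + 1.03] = 8.49*l^2 - 9.34*l - 0.26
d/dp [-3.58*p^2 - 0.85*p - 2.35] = -7.16*p - 0.85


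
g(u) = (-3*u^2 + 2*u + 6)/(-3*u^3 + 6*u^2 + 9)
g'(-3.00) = -0.01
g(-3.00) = -0.19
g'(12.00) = -0.00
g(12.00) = 0.09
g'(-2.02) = 0.06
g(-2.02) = -0.18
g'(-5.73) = -0.02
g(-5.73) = -0.13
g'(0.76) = -0.41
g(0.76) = 0.52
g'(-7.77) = -0.01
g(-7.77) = -0.11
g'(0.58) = -0.36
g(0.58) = 0.59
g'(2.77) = -3.73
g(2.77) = 1.32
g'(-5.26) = -0.02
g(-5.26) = -0.14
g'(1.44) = -0.51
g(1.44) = 0.21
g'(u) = (2 - 6*u)/(-3*u^3 + 6*u^2 + 9) + (9*u^2 - 12*u)*(-3*u^2 + 2*u + 6)/(-3*u^3 + 6*u^2 + 9)^2 = (u*(3*u - 4)*(-3*u^2 + 2*u + 6) + 2*(1 - 3*u)*(-u^3 + 2*u^2 + 3))/(3*(-u^3 + 2*u^2 + 3)^2)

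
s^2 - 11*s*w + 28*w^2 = (s - 7*w)*(s - 4*w)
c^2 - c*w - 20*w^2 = (c - 5*w)*(c + 4*w)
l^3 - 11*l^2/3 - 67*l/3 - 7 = (l - 7)*(l + 1/3)*(l + 3)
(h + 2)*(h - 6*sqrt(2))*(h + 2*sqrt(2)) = h^3 - 4*sqrt(2)*h^2 + 2*h^2 - 24*h - 8*sqrt(2)*h - 48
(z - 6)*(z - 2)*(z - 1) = z^3 - 9*z^2 + 20*z - 12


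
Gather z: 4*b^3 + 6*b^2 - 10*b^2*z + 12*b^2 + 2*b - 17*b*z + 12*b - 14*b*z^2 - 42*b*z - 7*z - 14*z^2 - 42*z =4*b^3 + 18*b^2 + 14*b + z^2*(-14*b - 14) + z*(-10*b^2 - 59*b - 49)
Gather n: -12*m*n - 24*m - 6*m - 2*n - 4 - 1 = -30*m + n*(-12*m - 2) - 5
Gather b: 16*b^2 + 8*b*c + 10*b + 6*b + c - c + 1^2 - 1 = 16*b^2 + b*(8*c + 16)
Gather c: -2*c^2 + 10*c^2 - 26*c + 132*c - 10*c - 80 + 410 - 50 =8*c^2 + 96*c + 280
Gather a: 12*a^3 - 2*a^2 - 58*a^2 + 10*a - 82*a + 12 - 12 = 12*a^3 - 60*a^2 - 72*a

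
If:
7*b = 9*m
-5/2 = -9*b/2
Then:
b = 5/9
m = 35/81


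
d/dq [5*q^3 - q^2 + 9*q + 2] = 15*q^2 - 2*q + 9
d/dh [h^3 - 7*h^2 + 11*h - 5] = 3*h^2 - 14*h + 11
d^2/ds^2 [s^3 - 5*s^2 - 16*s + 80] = 6*s - 10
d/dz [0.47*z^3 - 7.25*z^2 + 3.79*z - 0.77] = 1.41*z^2 - 14.5*z + 3.79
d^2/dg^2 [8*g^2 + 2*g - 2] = 16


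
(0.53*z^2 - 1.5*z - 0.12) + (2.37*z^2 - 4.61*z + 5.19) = 2.9*z^2 - 6.11*z + 5.07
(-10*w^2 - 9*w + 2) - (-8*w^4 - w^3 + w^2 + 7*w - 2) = 8*w^4 + w^3 - 11*w^2 - 16*w + 4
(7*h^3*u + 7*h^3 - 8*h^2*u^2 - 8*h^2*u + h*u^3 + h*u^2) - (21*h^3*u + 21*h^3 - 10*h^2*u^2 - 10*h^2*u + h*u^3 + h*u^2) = -14*h^3*u - 14*h^3 + 2*h^2*u^2 + 2*h^2*u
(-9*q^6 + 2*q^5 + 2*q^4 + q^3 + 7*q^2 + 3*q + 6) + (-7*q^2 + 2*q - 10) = -9*q^6 + 2*q^5 + 2*q^4 + q^3 + 5*q - 4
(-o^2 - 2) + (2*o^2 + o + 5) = o^2 + o + 3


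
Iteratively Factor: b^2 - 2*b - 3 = (b + 1)*(b - 3)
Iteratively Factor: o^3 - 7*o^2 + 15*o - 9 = (o - 3)*(o^2 - 4*o + 3) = (o - 3)*(o - 1)*(o - 3)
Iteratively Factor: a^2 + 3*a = (a)*(a + 3)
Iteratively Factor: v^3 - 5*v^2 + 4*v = (v)*(v^2 - 5*v + 4) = v*(v - 4)*(v - 1)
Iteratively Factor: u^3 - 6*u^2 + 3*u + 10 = (u + 1)*(u^2 - 7*u + 10) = (u - 5)*(u + 1)*(u - 2)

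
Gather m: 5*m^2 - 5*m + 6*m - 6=5*m^2 + m - 6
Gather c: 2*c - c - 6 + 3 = c - 3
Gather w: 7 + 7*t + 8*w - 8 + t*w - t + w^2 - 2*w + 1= 6*t + w^2 + w*(t + 6)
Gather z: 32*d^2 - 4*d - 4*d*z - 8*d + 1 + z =32*d^2 - 12*d + z*(1 - 4*d) + 1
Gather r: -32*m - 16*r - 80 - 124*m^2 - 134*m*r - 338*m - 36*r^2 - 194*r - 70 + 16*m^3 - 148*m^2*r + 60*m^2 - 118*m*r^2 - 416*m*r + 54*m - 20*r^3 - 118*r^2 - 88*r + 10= 16*m^3 - 64*m^2 - 316*m - 20*r^3 + r^2*(-118*m - 154) + r*(-148*m^2 - 550*m - 298) - 140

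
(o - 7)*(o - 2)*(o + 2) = o^3 - 7*o^2 - 4*o + 28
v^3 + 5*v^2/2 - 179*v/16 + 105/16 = (v - 7/4)*(v - 3/4)*(v + 5)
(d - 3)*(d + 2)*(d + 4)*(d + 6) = d^4 + 9*d^3 + 8*d^2 - 84*d - 144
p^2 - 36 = (p - 6)*(p + 6)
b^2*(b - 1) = b^3 - b^2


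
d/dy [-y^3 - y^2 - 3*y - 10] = -3*y^2 - 2*y - 3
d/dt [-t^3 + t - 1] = 1 - 3*t^2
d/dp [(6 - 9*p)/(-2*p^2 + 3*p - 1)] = 3*(-6*p^2 + 8*p - 3)/(4*p^4 - 12*p^3 + 13*p^2 - 6*p + 1)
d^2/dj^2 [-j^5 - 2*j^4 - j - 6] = j^2*(-20*j - 24)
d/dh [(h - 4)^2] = 2*h - 8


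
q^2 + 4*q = q*(q + 4)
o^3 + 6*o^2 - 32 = (o - 2)*(o + 4)^2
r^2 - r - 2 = (r - 2)*(r + 1)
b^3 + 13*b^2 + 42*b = b*(b + 6)*(b + 7)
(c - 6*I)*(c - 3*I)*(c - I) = c^3 - 10*I*c^2 - 27*c + 18*I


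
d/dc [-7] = 0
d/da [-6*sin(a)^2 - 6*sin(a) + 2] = -6*sin(2*a) - 6*cos(a)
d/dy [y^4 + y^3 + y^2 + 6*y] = 4*y^3 + 3*y^2 + 2*y + 6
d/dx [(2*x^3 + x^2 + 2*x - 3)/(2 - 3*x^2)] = 2*(-3*x^4 + 9*x^2 - 7*x + 2)/(9*x^4 - 12*x^2 + 4)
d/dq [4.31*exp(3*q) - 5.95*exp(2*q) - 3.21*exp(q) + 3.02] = (12.93*exp(2*q) - 11.9*exp(q) - 3.21)*exp(q)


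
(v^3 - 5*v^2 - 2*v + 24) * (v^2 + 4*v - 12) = v^5 - v^4 - 34*v^3 + 76*v^2 + 120*v - 288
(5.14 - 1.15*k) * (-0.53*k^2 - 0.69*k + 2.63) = 0.6095*k^3 - 1.9307*k^2 - 6.5711*k + 13.5182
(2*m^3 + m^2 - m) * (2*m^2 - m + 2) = 4*m^5 + m^3 + 3*m^2 - 2*m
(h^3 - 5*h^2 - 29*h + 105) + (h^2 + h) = h^3 - 4*h^2 - 28*h + 105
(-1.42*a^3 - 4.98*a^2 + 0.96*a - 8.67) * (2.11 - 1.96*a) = 2.7832*a^4 + 6.7646*a^3 - 12.3894*a^2 + 19.0188*a - 18.2937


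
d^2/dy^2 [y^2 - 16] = 2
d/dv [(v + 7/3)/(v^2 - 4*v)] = (-3*v^2 - 14*v + 28)/(3*v^2*(v^2 - 8*v + 16))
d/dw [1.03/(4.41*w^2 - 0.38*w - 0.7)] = (0.3914 - 9.0846*w)/(-4.41*w^2 + 0.38*w + 0.7)^2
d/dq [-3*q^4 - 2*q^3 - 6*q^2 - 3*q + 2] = -12*q^3 - 6*q^2 - 12*q - 3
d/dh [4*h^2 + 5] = 8*h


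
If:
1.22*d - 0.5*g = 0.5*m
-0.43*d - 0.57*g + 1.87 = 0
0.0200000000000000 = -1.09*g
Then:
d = 4.37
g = -0.02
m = 10.69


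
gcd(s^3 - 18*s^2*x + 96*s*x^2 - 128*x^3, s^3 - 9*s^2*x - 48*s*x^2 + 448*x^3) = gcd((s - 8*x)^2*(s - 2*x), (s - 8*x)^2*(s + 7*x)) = s^2 - 16*s*x + 64*x^2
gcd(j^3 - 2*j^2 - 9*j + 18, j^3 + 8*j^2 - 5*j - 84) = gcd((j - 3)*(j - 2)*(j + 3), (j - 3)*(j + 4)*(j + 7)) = j - 3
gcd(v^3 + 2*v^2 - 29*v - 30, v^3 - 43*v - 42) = v^2 + 7*v + 6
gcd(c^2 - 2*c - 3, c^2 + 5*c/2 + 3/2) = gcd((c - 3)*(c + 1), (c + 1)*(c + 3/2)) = c + 1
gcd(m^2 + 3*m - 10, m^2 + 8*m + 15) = m + 5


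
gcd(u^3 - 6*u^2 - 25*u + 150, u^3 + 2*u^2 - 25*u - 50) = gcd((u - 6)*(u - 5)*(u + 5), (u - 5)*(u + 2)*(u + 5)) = u^2 - 25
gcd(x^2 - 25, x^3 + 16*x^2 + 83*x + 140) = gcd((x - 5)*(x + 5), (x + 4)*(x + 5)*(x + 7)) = x + 5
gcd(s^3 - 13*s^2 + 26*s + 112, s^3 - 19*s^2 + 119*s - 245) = s - 7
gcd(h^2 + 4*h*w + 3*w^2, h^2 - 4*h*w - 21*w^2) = h + 3*w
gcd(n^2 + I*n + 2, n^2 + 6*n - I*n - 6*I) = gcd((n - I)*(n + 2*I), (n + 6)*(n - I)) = n - I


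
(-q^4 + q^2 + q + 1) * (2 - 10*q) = 10*q^5 - 2*q^4 - 10*q^3 - 8*q^2 - 8*q + 2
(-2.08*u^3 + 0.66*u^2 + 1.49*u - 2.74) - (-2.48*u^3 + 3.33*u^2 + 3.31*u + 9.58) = 0.4*u^3 - 2.67*u^2 - 1.82*u - 12.32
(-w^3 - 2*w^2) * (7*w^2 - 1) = -7*w^5 - 14*w^4 + w^3 + 2*w^2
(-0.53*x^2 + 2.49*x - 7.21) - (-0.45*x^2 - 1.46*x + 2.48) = -0.08*x^2 + 3.95*x - 9.69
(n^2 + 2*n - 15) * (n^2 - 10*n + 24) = n^4 - 8*n^3 - 11*n^2 + 198*n - 360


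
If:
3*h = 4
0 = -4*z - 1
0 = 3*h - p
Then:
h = 4/3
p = 4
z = -1/4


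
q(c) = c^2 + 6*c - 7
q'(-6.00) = -6.00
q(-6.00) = -7.00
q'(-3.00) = 0.00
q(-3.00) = -16.00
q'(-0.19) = 5.62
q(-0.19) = -8.10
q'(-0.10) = 5.80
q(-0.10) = -7.59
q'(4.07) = 14.14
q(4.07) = 33.98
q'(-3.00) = 0.00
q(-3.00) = -16.00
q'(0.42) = 6.84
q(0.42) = -4.30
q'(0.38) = 6.76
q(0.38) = -4.58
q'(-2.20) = 1.60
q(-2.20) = -15.36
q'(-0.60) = 4.80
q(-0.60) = -10.24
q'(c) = 2*c + 6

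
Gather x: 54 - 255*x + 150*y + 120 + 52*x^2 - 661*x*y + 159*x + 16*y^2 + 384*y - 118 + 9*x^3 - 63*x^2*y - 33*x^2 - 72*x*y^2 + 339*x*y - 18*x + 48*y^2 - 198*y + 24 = 9*x^3 + x^2*(19 - 63*y) + x*(-72*y^2 - 322*y - 114) + 64*y^2 + 336*y + 80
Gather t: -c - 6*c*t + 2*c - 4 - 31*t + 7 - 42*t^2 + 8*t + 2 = c - 42*t^2 + t*(-6*c - 23) + 5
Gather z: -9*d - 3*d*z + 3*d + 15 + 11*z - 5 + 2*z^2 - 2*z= -6*d + 2*z^2 + z*(9 - 3*d) + 10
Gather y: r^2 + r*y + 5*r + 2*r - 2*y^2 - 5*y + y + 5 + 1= r^2 + 7*r - 2*y^2 + y*(r - 4) + 6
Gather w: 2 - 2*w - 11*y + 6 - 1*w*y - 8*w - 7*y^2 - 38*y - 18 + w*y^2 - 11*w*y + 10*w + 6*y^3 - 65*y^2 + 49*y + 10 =w*(y^2 - 12*y) + 6*y^3 - 72*y^2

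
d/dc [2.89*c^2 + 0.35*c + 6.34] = 5.78*c + 0.35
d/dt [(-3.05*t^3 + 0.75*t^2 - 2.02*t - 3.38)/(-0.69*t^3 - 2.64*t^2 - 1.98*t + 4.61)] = (-8.88178419700125e-16*t^5 + 8.5695*t^4 + 9.29039999999999*t^3 - 55.9959*t^2 - 10.9314*t - 16.0046)/(0.4761*t^6 + 3.6432*t^5 + 9.702*t^4 + 4.0926*t^3 - 20.4204*t^2 - 18.2556*t + 21.2521)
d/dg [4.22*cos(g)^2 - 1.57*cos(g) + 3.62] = (1.57 - 8.44*cos(g))*sin(g)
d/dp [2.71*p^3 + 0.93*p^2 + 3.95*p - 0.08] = 8.13*p^2 + 1.86*p + 3.95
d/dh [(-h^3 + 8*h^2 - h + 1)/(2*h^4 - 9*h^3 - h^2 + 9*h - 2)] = (2*h^6 - 32*h^5 + 79*h^4 - 44*h^3 + 104*h^2 - 30*h - 7)/(4*h^8 - 36*h^7 + 77*h^6 + 54*h^5 - 169*h^4 + 18*h^3 + 85*h^2 - 36*h + 4)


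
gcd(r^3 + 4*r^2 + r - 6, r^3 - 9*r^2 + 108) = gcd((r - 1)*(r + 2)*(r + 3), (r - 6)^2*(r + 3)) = r + 3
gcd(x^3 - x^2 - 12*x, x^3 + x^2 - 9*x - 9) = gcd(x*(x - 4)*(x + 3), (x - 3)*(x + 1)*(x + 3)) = x + 3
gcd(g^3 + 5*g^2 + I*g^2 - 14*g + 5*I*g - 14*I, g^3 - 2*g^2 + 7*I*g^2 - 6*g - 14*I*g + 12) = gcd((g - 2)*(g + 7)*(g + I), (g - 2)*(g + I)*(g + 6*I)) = g^2 + g*(-2 + I) - 2*I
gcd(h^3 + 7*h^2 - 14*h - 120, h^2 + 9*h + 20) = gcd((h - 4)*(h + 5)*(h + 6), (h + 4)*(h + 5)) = h + 5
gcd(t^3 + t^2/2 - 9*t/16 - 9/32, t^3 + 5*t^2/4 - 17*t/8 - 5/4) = t + 1/2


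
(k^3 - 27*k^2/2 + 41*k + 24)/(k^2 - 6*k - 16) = (k^2 - 11*k/2 - 3)/(k + 2)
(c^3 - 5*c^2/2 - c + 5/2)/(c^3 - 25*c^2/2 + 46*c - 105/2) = (c^2 - 1)/(c^2 - 10*c + 21)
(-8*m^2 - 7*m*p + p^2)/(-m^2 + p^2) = (-8*m + p)/(-m + p)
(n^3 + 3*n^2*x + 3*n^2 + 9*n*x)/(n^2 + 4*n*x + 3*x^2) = n*(n + 3)/(n + x)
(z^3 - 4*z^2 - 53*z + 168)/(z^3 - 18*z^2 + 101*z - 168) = (z + 7)/(z - 7)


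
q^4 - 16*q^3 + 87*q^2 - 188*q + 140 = (q - 7)*(q - 5)*(q - 2)^2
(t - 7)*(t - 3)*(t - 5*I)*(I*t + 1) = I*t^4 + 6*t^3 - 10*I*t^3 - 60*t^2 + 16*I*t^2 + 126*t + 50*I*t - 105*I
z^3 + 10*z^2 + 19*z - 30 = (z - 1)*(z + 5)*(z + 6)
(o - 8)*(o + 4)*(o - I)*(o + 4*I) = o^4 - 4*o^3 + 3*I*o^3 - 28*o^2 - 12*I*o^2 - 16*o - 96*I*o - 128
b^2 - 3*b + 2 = (b - 2)*(b - 1)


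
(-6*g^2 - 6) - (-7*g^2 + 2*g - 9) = g^2 - 2*g + 3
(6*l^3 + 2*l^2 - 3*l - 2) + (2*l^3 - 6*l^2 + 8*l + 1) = 8*l^3 - 4*l^2 + 5*l - 1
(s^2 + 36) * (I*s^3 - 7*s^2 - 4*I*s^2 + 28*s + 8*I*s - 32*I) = I*s^5 - 7*s^4 - 4*I*s^4 + 28*s^3 + 44*I*s^3 - 252*s^2 - 176*I*s^2 + 1008*s + 288*I*s - 1152*I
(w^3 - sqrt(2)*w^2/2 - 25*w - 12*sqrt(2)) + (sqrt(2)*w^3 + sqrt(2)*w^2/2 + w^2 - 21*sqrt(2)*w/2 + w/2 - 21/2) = w^3 + sqrt(2)*w^3 + w^2 - 49*w/2 - 21*sqrt(2)*w/2 - 12*sqrt(2) - 21/2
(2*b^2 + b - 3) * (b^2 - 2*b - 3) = 2*b^4 - 3*b^3 - 11*b^2 + 3*b + 9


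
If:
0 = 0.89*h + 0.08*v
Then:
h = -0.0898876404494382*v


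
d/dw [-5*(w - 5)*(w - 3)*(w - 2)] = -15*w^2 + 100*w - 155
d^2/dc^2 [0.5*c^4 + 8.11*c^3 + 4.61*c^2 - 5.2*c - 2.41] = 6.0*c^2 + 48.66*c + 9.22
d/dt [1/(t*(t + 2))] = 2*(-t - 1)/(t^2*(t^2 + 4*t + 4))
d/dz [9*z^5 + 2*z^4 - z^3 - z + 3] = 45*z^4 + 8*z^3 - 3*z^2 - 1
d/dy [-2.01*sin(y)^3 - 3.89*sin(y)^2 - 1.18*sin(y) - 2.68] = (-7.78*sin(y) + 3.015*cos(2*y) - 4.195)*cos(y)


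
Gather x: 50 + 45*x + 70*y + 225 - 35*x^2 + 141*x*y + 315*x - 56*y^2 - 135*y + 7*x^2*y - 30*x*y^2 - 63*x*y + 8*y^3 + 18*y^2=x^2*(7*y - 35) + x*(-30*y^2 + 78*y + 360) + 8*y^3 - 38*y^2 - 65*y + 275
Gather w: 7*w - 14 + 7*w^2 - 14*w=7*w^2 - 7*w - 14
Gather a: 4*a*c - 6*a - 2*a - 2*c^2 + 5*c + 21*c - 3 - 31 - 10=a*(4*c - 8) - 2*c^2 + 26*c - 44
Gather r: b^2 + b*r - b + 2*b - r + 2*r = b^2 + b + r*(b + 1)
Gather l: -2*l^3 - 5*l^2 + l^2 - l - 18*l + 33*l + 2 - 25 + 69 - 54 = -2*l^3 - 4*l^2 + 14*l - 8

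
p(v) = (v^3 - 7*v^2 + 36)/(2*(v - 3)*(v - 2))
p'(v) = (3*v^2 - 14*v)/(2*(v - 3)*(v - 2)) - (v^3 - 7*v^2 + 36)/(2*(v - 3)*(v - 2)^2) - (v^3 - 7*v^2 + 36)/(2*(v - 3)^2*(v - 2))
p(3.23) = -5.89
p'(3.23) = 5.79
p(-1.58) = 0.44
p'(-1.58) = 1.12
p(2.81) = -9.47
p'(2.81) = 12.69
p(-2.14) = -0.14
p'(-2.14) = 0.97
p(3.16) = -6.32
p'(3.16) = 6.45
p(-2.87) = -0.79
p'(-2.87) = 0.84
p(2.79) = -9.73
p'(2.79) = 13.32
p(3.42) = -4.92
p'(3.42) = 4.47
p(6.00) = 0.00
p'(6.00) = 1.00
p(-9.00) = -4.77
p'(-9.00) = 0.57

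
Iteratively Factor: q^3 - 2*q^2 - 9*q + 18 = (q - 2)*(q^2 - 9) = (q - 3)*(q - 2)*(q + 3)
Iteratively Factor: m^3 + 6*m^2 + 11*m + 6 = (m + 1)*(m^2 + 5*m + 6) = (m + 1)*(m + 2)*(m + 3)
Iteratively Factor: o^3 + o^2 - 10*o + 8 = (o - 1)*(o^2 + 2*o - 8) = (o - 1)*(o + 4)*(o - 2)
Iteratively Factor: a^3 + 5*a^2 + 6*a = (a)*(a^2 + 5*a + 6) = a*(a + 3)*(a + 2)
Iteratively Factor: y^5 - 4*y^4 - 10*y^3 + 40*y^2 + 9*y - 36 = (y - 1)*(y^4 - 3*y^3 - 13*y^2 + 27*y + 36) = (y - 3)*(y - 1)*(y^3 - 13*y - 12) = (y - 4)*(y - 3)*(y - 1)*(y^2 + 4*y + 3) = (y - 4)*(y - 3)*(y - 1)*(y + 1)*(y + 3)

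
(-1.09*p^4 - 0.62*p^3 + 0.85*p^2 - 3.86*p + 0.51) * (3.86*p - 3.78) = -4.2074*p^5 + 1.727*p^4 + 5.6246*p^3 - 18.1126*p^2 + 16.5594*p - 1.9278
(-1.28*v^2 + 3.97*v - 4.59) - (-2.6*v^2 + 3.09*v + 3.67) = 1.32*v^2 + 0.88*v - 8.26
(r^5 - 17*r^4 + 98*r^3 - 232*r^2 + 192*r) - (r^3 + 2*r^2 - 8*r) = r^5 - 17*r^4 + 97*r^3 - 234*r^2 + 200*r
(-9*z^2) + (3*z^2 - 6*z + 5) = -6*z^2 - 6*z + 5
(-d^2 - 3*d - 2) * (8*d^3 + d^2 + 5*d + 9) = -8*d^5 - 25*d^4 - 24*d^3 - 26*d^2 - 37*d - 18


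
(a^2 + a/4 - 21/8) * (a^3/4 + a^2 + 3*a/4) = a^5/4 + 17*a^4/16 + 11*a^3/32 - 39*a^2/16 - 63*a/32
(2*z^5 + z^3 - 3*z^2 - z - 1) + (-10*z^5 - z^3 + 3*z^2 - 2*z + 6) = -8*z^5 - 3*z + 5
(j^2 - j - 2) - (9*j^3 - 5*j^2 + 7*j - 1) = -9*j^3 + 6*j^2 - 8*j - 1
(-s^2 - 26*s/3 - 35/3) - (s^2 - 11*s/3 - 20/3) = -2*s^2 - 5*s - 5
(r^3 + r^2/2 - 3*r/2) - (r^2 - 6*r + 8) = r^3 - r^2/2 + 9*r/2 - 8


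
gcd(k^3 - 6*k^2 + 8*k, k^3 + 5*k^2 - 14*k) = k^2 - 2*k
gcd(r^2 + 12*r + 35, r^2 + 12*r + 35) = r^2 + 12*r + 35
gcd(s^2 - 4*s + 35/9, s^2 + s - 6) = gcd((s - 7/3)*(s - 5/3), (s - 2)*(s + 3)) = 1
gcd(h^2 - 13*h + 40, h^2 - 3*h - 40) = h - 8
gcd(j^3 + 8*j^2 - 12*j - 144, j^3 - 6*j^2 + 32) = j - 4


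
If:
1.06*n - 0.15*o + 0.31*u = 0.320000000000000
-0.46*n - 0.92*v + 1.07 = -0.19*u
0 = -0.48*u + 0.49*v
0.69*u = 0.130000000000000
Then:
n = 2.03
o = 12.64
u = 0.19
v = 0.18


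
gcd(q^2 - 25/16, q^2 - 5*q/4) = q - 5/4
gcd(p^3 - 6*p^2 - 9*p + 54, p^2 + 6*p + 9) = p + 3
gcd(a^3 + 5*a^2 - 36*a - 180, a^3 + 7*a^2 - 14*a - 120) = a^2 + 11*a + 30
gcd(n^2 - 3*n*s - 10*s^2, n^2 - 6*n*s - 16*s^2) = n + 2*s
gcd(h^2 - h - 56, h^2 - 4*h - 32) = h - 8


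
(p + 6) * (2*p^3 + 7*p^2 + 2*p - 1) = 2*p^4 + 19*p^3 + 44*p^2 + 11*p - 6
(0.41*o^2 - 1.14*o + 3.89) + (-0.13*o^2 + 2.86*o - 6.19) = 0.28*o^2 + 1.72*o - 2.3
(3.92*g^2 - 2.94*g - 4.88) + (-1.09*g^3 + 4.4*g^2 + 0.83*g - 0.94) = -1.09*g^3 + 8.32*g^2 - 2.11*g - 5.82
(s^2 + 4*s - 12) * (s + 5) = s^3 + 9*s^2 + 8*s - 60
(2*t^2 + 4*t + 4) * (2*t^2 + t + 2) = 4*t^4 + 10*t^3 + 16*t^2 + 12*t + 8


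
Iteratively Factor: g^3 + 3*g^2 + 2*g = (g)*(g^2 + 3*g + 2) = g*(g + 1)*(g + 2)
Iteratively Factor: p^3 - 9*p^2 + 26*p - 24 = (p - 3)*(p^2 - 6*p + 8) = (p - 4)*(p - 3)*(p - 2)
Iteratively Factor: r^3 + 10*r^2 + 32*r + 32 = (r + 2)*(r^2 + 8*r + 16) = (r + 2)*(r + 4)*(r + 4)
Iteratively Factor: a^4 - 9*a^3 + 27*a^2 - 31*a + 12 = (a - 1)*(a^3 - 8*a^2 + 19*a - 12) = (a - 4)*(a - 1)*(a^2 - 4*a + 3) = (a - 4)*(a - 3)*(a - 1)*(a - 1)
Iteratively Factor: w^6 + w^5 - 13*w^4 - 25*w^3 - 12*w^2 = (w + 3)*(w^5 - 2*w^4 - 7*w^3 - 4*w^2) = w*(w + 3)*(w^4 - 2*w^3 - 7*w^2 - 4*w) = w*(w + 1)*(w + 3)*(w^3 - 3*w^2 - 4*w) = w*(w - 4)*(w + 1)*(w + 3)*(w^2 + w) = w^2*(w - 4)*(w + 1)*(w + 3)*(w + 1)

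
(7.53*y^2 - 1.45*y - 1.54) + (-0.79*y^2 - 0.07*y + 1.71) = 6.74*y^2 - 1.52*y + 0.17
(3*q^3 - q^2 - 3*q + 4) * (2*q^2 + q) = 6*q^5 + q^4 - 7*q^3 + 5*q^2 + 4*q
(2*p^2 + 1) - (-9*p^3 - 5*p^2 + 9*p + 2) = 9*p^3 + 7*p^2 - 9*p - 1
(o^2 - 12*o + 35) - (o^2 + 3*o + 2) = 33 - 15*o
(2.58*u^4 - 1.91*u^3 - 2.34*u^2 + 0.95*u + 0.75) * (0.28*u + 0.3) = 0.7224*u^5 + 0.2392*u^4 - 1.2282*u^3 - 0.436*u^2 + 0.495*u + 0.225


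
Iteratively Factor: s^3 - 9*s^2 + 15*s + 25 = (s - 5)*(s^2 - 4*s - 5) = (s - 5)*(s + 1)*(s - 5)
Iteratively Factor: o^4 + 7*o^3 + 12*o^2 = (o + 4)*(o^3 + 3*o^2) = (o + 3)*(o + 4)*(o^2) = o*(o + 3)*(o + 4)*(o)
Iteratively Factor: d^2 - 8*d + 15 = (d - 5)*(d - 3)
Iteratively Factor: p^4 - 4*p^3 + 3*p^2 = (p - 3)*(p^3 - p^2) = p*(p - 3)*(p^2 - p) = p*(p - 3)*(p - 1)*(p)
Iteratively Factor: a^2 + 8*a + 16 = (a + 4)*(a + 4)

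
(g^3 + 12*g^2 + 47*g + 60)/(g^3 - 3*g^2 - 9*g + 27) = (g^2 + 9*g + 20)/(g^2 - 6*g + 9)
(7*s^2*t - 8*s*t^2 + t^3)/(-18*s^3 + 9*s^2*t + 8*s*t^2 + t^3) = t*(-7*s + t)/(18*s^2 + 9*s*t + t^2)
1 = 1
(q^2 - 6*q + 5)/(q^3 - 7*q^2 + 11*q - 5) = 1/(q - 1)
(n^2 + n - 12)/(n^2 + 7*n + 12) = (n - 3)/(n + 3)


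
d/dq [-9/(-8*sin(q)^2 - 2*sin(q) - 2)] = -9*(8*sin(q) + 1)*cos(q)/(2*(4*sin(q)^2 + sin(q) + 1)^2)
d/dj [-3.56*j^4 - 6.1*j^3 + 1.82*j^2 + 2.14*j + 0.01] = -14.24*j^3 - 18.3*j^2 + 3.64*j + 2.14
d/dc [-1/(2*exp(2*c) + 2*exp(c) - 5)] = (4*exp(c) + 2)*exp(c)/(2*exp(2*c) + 2*exp(c) - 5)^2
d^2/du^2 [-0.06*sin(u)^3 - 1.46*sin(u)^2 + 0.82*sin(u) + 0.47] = -0.775*sin(u) - 0.135*sin(3*u) - 2.92*cos(2*u)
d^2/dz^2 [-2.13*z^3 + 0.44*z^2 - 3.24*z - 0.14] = 0.88 - 12.78*z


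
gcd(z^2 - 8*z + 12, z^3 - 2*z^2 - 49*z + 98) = z - 2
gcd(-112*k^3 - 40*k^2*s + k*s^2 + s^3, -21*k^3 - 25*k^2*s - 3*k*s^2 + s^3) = -7*k + s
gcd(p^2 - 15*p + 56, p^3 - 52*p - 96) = p - 8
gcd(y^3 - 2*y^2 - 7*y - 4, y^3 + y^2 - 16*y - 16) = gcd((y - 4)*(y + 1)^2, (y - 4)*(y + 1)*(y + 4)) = y^2 - 3*y - 4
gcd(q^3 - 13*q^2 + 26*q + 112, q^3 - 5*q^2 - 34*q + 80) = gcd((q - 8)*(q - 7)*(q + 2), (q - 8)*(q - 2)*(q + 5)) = q - 8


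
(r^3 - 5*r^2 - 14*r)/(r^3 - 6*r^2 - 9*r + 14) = r/(r - 1)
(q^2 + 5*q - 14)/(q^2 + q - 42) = (q - 2)/(q - 6)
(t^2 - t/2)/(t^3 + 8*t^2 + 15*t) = (t - 1/2)/(t^2 + 8*t + 15)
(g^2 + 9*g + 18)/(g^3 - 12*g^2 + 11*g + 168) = (g + 6)/(g^2 - 15*g + 56)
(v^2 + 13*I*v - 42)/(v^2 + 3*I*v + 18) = (v + 7*I)/(v - 3*I)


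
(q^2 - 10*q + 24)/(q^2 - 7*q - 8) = (-q^2 + 10*q - 24)/(-q^2 + 7*q + 8)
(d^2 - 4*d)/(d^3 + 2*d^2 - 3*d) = (d - 4)/(d^2 + 2*d - 3)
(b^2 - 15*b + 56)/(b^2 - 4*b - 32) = (b - 7)/(b + 4)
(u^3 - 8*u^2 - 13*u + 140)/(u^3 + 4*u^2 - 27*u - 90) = (u^2 - 3*u - 28)/(u^2 + 9*u + 18)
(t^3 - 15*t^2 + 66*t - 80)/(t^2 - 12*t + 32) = (t^2 - 7*t + 10)/(t - 4)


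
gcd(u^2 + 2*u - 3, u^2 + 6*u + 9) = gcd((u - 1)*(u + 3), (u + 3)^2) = u + 3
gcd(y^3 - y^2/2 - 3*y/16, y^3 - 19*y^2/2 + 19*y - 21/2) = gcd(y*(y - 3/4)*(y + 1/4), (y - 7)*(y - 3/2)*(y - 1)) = 1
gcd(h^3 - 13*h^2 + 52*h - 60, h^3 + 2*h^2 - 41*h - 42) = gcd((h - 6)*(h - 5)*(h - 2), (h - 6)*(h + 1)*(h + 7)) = h - 6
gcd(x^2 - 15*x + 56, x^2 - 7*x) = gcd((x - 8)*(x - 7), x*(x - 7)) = x - 7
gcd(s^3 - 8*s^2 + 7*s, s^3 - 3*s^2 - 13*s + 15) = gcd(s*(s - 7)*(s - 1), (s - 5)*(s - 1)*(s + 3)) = s - 1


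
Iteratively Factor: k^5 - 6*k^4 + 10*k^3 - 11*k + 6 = (k - 1)*(k^4 - 5*k^3 + 5*k^2 + 5*k - 6) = (k - 2)*(k - 1)*(k^3 - 3*k^2 - k + 3) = (k - 3)*(k - 2)*(k - 1)*(k^2 - 1) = (k - 3)*(k - 2)*(k - 1)*(k + 1)*(k - 1)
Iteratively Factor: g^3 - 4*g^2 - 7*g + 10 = (g + 2)*(g^2 - 6*g + 5) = (g - 1)*(g + 2)*(g - 5)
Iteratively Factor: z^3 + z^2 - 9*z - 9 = (z - 3)*(z^2 + 4*z + 3) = (z - 3)*(z + 3)*(z + 1)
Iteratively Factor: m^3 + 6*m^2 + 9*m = (m + 3)*(m^2 + 3*m) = (m + 3)^2*(m)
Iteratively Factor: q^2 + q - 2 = (q - 1)*(q + 2)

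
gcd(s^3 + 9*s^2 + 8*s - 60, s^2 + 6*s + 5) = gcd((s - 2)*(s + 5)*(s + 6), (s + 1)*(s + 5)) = s + 5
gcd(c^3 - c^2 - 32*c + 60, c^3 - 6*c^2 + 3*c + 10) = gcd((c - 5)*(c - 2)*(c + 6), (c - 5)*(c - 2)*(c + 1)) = c^2 - 7*c + 10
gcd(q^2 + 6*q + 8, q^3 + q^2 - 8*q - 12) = q + 2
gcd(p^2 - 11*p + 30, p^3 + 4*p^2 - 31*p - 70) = p - 5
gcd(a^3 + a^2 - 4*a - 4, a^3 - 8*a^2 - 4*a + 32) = a^2 - 4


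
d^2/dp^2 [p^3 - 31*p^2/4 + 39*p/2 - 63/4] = 6*p - 31/2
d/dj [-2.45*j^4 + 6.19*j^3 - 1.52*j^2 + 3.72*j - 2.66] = -9.8*j^3 + 18.57*j^2 - 3.04*j + 3.72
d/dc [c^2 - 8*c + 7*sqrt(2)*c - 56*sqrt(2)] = 2*c - 8 + 7*sqrt(2)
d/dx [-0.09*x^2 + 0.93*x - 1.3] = 0.93 - 0.18*x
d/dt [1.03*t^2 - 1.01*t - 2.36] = 2.06*t - 1.01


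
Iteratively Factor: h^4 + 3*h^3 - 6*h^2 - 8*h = (h)*(h^3 + 3*h^2 - 6*h - 8) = h*(h + 4)*(h^2 - h - 2) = h*(h - 2)*(h + 4)*(h + 1)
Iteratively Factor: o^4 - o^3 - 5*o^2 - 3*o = (o + 1)*(o^3 - 2*o^2 - 3*o) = o*(o + 1)*(o^2 - 2*o - 3) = o*(o - 3)*(o + 1)*(o + 1)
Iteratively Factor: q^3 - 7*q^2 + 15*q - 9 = (q - 1)*(q^2 - 6*q + 9) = (q - 3)*(q - 1)*(q - 3)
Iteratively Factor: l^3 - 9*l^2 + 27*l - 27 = (l - 3)*(l^2 - 6*l + 9) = (l - 3)^2*(l - 3)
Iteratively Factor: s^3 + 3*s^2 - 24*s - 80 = (s + 4)*(s^2 - s - 20) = (s + 4)^2*(s - 5)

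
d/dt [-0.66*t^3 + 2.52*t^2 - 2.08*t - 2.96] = -1.98*t^2 + 5.04*t - 2.08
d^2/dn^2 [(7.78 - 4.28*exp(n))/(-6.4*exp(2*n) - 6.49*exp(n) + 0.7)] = (175.3088*exp(4*n) - 1452.44928*exp(3*n) - 854.40384*exp(2*n) - 447.667938*exp(n) - 33.24734)*exp(n)/(262.144*exp(6*n) + 797.4912*exp(5*n) + 722.68992*exp(4*n) + 98.9082490000001*exp(3*n) - 79.04421*exp(2*n) + 9.5403*exp(n) - 0.343)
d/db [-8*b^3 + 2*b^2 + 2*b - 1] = -24*b^2 + 4*b + 2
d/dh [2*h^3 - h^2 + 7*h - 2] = 6*h^2 - 2*h + 7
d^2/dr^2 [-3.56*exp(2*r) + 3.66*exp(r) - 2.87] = (3.66 - 14.24*exp(r))*exp(r)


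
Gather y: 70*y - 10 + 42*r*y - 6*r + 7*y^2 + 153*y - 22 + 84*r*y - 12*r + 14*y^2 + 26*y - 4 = -18*r + 21*y^2 + y*(126*r + 249) - 36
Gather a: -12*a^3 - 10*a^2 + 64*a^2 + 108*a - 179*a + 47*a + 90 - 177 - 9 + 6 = -12*a^3 + 54*a^2 - 24*a - 90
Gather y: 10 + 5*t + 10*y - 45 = 5*t + 10*y - 35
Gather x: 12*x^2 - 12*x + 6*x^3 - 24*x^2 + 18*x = 6*x^3 - 12*x^2 + 6*x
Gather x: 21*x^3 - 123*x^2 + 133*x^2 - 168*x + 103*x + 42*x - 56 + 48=21*x^3 + 10*x^2 - 23*x - 8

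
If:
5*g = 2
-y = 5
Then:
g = 2/5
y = -5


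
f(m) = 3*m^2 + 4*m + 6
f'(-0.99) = -1.94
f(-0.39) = 4.90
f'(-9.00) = -50.00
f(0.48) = 8.61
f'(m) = 6*m + 4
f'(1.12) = 10.72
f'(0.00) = 4.00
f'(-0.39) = 1.66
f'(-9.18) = -51.08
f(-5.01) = 61.26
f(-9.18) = 222.10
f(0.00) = 6.00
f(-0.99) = 4.98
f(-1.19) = 5.49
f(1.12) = 14.24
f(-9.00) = 213.00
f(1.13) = 14.35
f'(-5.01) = -26.06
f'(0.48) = 6.88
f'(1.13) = 10.78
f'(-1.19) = -3.14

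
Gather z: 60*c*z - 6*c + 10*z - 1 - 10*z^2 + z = -6*c - 10*z^2 + z*(60*c + 11) - 1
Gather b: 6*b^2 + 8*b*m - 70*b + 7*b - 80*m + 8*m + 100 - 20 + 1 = 6*b^2 + b*(8*m - 63) - 72*m + 81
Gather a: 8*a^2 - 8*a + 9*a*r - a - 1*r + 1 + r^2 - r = 8*a^2 + a*(9*r - 9) + r^2 - 2*r + 1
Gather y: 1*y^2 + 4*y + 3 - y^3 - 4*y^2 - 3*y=-y^3 - 3*y^2 + y + 3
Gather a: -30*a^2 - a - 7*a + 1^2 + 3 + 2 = -30*a^2 - 8*a + 6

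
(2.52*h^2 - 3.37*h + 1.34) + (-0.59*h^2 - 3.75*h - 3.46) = 1.93*h^2 - 7.12*h - 2.12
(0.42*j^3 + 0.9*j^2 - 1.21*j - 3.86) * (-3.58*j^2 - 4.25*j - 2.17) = -1.5036*j^5 - 5.007*j^4 - 0.404599999999999*j^3 + 17.0083*j^2 + 19.0307*j + 8.3762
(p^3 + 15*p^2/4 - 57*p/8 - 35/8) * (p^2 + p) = p^5 + 19*p^4/4 - 27*p^3/8 - 23*p^2/2 - 35*p/8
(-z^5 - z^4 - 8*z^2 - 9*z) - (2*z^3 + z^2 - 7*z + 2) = -z^5 - z^4 - 2*z^3 - 9*z^2 - 2*z - 2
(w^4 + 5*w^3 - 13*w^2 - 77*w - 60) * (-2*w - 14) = -2*w^5 - 24*w^4 - 44*w^3 + 336*w^2 + 1198*w + 840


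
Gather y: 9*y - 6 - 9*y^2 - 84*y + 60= -9*y^2 - 75*y + 54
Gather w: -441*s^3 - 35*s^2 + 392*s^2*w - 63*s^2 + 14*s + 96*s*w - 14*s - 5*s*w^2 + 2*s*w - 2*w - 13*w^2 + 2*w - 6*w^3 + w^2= -441*s^3 - 98*s^2 - 6*w^3 + w^2*(-5*s - 12) + w*(392*s^2 + 98*s)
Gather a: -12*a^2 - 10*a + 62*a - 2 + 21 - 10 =-12*a^2 + 52*a + 9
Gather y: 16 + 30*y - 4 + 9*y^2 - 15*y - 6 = 9*y^2 + 15*y + 6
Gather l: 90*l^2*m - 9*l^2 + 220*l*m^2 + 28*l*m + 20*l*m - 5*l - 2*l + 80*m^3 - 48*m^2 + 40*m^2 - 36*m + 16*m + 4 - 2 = l^2*(90*m - 9) + l*(220*m^2 + 48*m - 7) + 80*m^3 - 8*m^2 - 20*m + 2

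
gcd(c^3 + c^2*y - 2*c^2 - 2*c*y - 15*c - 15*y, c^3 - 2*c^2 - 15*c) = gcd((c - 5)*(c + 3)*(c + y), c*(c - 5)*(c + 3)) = c^2 - 2*c - 15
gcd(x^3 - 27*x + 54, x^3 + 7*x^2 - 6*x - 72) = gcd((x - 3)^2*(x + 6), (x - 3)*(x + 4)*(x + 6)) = x^2 + 3*x - 18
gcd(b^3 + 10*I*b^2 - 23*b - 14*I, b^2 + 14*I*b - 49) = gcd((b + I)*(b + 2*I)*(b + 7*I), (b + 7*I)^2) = b + 7*I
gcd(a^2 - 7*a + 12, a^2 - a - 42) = 1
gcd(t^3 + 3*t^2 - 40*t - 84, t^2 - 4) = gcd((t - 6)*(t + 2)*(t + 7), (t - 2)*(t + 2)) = t + 2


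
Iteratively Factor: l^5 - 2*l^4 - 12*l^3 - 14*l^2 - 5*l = (l + 1)*(l^4 - 3*l^3 - 9*l^2 - 5*l) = (l - 5)*(l + 1)*(l^3 + 2*l^2 + l) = (l - 5)*(l + 1)^2*(l^2 + l) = l*(l - 5)*(l + 1)^2*(l + 1)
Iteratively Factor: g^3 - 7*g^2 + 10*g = (g)*(g^2 - 7*g + 10) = g*(g - 5)*(g - 2)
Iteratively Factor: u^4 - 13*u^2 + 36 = (u - 2)*(u^3 + 2*u^2 - 9*u - 18) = (u - 2)*(u + 2)*(u^2 - 9) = (u - 2)*(u + 2)*(u + 3)*(u - 3)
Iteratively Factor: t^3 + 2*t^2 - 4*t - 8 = (t + 2)*(t^2 - 4) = (t - 2)*(t + 2)*(t + 2)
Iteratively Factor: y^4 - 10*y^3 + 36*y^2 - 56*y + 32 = (y - 2)*(y^3 - 8*y^2 + 20*y - 16) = (y - 4)*(y - 2)*(y^2 - 4*y + 4) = (y - 4)*(y - 2)^2*(y - 2)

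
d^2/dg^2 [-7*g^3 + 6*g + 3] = -42*g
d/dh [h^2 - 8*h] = 2*h - 8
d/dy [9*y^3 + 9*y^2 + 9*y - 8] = 27*y^2 + 18*y + 9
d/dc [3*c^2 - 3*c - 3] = 6*c - 3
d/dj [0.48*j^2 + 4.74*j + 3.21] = 0.96*j + 4.74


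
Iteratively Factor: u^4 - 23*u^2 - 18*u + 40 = (u + 2)*(u^3 - 2*u^2 - 19*u + 20) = (u - 1)*(u + 2)*(u^2 - u - 20) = (u - 1)*(u + 2)*(u + 4)*(u - 5)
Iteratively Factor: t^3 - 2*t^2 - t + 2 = (t - 2)*(t^2 - 1) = (t - 2)*(t - 1)*(t + 1)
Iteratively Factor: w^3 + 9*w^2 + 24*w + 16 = (w + 1)*(w^2 + 8*w + 16) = (w + 1)*(w + 4)*(w + 4)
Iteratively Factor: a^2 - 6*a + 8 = (a - 2)*(a - 4)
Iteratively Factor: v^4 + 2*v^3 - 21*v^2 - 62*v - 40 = (v - 5)*(v^3 + 7*v^2 + 14*v + 8) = (v - 5)*(v + 4)*(v^2 + 3*v + 2) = (v - 5)*(v + 2)*(v + 4)*(v + 1)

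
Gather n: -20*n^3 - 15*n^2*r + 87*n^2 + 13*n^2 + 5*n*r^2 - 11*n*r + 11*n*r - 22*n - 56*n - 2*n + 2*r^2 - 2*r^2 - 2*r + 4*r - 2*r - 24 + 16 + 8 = -20*n^3 + n^2*(100 - 15*r) + n*(5*r^2 - 80)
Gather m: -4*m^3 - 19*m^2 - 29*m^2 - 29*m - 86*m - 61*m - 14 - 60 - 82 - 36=-4*m^3 - 48*m^2 - 176*m - 192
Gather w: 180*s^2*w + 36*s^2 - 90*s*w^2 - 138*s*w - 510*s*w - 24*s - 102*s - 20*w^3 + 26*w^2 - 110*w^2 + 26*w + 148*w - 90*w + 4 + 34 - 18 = 36*s^2 - 126*s - 20*w^3 + w^2*(-90*s - 84) + w*(180*s^2 - 648*s + 84) + 20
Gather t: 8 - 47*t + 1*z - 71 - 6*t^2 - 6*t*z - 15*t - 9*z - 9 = -6*t^2 + t*(-6*z - 62) - 8*z - 72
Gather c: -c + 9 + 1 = 10 - c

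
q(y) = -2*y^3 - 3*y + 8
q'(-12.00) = -867.00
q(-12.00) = 3500.00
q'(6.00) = -219.00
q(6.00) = -442.00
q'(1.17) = -11.21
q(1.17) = 1.29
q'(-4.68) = -134.41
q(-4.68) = 227.05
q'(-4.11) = -104.35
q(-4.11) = 159.18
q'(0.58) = -5.02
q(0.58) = 5.87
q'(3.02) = -57.72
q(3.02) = -56.15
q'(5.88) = -210.45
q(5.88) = -416.23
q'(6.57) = -261.99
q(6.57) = -578.90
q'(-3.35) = -70.34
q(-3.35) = 93.24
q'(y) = -6*y^2 - 3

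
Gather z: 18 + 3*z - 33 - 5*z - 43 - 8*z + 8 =-10*z - 50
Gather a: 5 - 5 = 0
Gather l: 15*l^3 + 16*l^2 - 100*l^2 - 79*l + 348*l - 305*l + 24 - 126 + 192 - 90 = 15*l^3 - 84*l^2 - 36*l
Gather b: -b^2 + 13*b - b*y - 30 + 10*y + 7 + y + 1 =-b^2 + b*(13 - y) + 11*y - 22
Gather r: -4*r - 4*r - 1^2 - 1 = -8*r - 2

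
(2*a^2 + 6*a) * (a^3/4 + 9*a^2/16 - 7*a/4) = a^5/2 + 21*a^4/8 - a^3/8 - 21*a^2/2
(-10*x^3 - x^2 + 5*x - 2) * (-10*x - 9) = 100*x^4 + 100*x^3 - 41*x^2 - 25*x + 18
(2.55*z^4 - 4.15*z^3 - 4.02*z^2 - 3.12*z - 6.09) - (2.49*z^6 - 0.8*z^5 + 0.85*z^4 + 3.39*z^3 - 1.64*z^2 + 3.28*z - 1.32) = -2.49*z^6 + 0.8*z^5 + 1.7*z^4 - 7.54*z^3 - 2.38*z^2 - 6.4*z - 4.77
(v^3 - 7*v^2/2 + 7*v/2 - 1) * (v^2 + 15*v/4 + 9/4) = v^5 + v^4/4 - 59*v^3/8 + 17*v^2/4 + 33*v/8 - 9/4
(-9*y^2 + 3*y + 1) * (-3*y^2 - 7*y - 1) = 27*y^4 + 54*y^3 - 15*y^2 - 10*y - 1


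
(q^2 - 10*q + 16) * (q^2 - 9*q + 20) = q^4 - 19*q^3 + 126*q^2 - 344*q + 320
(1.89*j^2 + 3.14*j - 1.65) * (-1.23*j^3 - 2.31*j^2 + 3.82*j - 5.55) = -2.3247*j^5 - 8.2281*j^4 + 1.9959*j^3 + 5.3168*j^2 - 23.73*j + 9.1575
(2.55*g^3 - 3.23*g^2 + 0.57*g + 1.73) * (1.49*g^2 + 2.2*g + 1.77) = 3.7995*g^5 + 0.797300000000001*g^4 - 1.7432*g^3 - 1.8854*g^2 + 4.8149*g + 3.0621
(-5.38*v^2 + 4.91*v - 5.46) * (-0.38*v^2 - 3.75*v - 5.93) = 2.0444*v^4 + 18.3092*v^3 + 15.5657*v^2 - 8.6413*v + 32.3778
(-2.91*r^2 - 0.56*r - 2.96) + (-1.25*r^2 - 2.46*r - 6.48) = -4.16*r^2 - 3.02*r - 9.44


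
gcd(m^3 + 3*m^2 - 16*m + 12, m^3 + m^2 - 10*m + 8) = m^2 - 3*m + 2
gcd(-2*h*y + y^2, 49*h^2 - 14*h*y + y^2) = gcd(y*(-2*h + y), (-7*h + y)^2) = 1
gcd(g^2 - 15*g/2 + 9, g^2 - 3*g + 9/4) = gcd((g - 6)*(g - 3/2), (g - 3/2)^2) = g - 3/2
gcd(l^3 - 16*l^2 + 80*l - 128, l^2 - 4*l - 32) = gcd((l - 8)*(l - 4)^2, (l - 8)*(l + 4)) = l - 8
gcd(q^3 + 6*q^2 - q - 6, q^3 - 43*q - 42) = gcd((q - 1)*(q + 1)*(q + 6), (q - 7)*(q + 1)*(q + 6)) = q^2 + 7*q + 6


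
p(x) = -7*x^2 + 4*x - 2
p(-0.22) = -3.22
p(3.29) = -64.61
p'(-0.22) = 7.08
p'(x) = 4 - 14*x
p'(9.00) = -122.00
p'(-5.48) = 80.72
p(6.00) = -230.00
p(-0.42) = -4.91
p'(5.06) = -66.84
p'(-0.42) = 9.88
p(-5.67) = -249.72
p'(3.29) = -42.06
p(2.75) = -43.94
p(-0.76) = -9.08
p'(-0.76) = 14.64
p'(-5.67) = 83.38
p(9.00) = -533.00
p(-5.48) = -234.13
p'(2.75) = -34.50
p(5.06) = -160.99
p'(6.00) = -80.00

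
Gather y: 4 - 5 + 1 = 0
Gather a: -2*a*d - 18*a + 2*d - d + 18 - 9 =a*(-2*d - 18) + d + 9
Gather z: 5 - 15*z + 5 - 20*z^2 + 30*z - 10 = -20*z^2 + 15*z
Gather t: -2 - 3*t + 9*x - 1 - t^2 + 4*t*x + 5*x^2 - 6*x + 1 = -t^2 + t*(4*x - 3) + 5*x^2 + 3*x - 2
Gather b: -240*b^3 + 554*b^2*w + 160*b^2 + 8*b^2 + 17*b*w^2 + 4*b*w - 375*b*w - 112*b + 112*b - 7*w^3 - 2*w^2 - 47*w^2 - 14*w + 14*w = -240*b^3 + b^2*(554*w + 168) + b*(17*w^2 - 371*w) - 7*w^3 - 49*w^2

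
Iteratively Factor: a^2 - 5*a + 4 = (a - 1)*(a - 4)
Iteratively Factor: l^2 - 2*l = (l - 2)*(l)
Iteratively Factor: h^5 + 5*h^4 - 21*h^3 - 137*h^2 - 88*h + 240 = (h - 5)*(h^4 + 10*h^3 + 29*h^2 + 8*h - 48) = (h - 5)*(h + 4)*(h^3 + 6*h^2 + 5*h - 12) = (h - 5)*(h + 4)^2*(h^2 + 2*h - 3) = (h - 5)*(h + 3)*(h + 4)^2*(h - 1)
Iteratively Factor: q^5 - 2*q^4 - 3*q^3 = (q + 1)*(q^4 - 3*q^3) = q*(q + 1)*(q^3 - 3*q^2) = q*(q - 3)*(q + 1)*(q^2) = q^2*(q - 3)*(q + 1)*(q)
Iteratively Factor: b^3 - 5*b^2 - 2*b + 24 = (b - 4)*(b^2 - b - 6) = (b - 4)*(b + 2)*(b - 3)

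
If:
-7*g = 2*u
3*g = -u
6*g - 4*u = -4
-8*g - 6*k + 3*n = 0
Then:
No Solution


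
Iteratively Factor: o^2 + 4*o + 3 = (o + 1)*(o + 3)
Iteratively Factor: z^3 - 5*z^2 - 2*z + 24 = (z + 2)*(z^2 - 7*z + 12) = (z - 4)*(z + 2)*(z - 3)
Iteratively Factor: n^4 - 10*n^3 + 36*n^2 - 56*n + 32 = (n - 4)*(n^3 - 6*n^2 + 12*n - 8) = (n - 4)*(n - 2)*(n^2 - 4*n + 4) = (n - 4)*(n - 2)^2*(n - 2)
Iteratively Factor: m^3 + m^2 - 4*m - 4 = (m + 2)*(m^2 - m - 2) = (m + 1)*(m + 2)*(m - 2)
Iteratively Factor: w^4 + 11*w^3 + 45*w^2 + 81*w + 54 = (w + 3)*(w^3 + 8*w^2 + 21*w + 18) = (w + 3)^2*(w^2 + 5*w + 6) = (w + 3)^3*(w + 2)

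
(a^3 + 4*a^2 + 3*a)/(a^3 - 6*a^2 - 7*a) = (a + 3)/(a - 7)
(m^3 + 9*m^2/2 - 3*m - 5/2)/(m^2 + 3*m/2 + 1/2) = (m^2 + 4*m - 5)/(m + 1)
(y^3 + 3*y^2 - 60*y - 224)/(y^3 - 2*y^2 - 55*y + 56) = (y + 4)/(y - 1)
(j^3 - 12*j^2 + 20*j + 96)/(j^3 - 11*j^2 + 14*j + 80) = (j - 6)/(j - 5)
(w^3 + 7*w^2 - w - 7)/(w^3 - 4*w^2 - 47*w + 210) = (w^2 - 1)/(w^2 - 11*w + 30)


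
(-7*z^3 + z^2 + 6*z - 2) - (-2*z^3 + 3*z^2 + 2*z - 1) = -5*z^3 - 2*z^2 + 4*z - 1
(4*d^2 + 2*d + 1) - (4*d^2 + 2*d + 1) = 0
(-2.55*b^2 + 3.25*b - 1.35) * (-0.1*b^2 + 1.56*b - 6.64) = 0.255*b^4 - 4.303*b^3 + 22.137*b^2 - 23.686*b + 8.964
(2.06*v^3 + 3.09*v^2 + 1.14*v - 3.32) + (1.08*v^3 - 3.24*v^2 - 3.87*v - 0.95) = 3.14*v^3 - 0.15*v^2 - 2.73*v - 4.27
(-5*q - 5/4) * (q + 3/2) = -5*q^2 - 35*q/4 - 15/8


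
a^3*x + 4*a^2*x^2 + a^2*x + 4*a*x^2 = a*(a + 4*x)*(a*x + x)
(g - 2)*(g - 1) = g^2 - 3*g + 2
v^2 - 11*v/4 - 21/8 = (v - 7/2)*(v + 3/4)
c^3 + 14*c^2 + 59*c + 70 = (c + 2)*(c + 5)*(c + 7)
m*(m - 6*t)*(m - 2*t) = m^3 - 8*m^2*t + 12*m*t^2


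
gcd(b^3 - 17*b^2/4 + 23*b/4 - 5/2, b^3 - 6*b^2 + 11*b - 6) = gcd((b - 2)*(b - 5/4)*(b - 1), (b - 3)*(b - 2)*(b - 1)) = b^2 - 3*b + 2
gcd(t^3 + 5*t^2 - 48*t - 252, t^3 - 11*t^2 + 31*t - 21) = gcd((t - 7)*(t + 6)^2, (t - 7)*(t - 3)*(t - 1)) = t - 7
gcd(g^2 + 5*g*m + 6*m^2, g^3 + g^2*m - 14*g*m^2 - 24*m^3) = g^2 + 5*g*m + 6*m^2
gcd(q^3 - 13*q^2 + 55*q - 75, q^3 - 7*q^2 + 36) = q - 3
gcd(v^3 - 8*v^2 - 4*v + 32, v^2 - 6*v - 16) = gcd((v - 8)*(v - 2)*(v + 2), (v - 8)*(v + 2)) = v^2 - 6*v - 16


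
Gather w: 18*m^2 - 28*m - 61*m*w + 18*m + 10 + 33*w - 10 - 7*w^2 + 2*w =18*m^2 - 10*m - 7*w^2 + w*(35 - 61*m)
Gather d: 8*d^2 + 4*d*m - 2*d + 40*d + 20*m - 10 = 8*d^2 + d*(4*m + 38) + 20*m - 10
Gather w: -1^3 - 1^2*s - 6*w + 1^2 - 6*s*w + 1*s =w*(-6*s - 6)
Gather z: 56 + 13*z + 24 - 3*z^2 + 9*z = -3*z^2 + 22*z + 80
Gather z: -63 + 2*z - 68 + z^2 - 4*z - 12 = z^2 - 2*z - 143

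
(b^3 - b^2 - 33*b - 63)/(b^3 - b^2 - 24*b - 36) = (b^2 - 4*b - 21)/(b^2 - 4*b - 12)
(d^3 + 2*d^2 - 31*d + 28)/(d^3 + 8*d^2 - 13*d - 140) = (d - 1)/(d + 5)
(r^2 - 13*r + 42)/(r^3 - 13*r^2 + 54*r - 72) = (r - 7)/(r^2 - 7*r + 12)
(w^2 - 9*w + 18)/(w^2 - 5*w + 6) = (w - 6)/(w - 2)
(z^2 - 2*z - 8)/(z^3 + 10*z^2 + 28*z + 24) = (z - 4)/(z^2 + 8*z + 12)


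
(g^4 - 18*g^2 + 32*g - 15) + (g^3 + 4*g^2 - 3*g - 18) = g^4 + g^3 - 14*g^2 + 29*g - 33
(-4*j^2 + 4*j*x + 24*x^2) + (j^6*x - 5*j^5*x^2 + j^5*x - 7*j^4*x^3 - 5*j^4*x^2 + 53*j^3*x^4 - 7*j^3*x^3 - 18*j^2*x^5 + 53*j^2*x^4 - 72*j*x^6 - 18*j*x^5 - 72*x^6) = j^6*x - 5*j^5*x^2 + j^5*x - 7*j^4*x^3 - 5*j^4*x^2 + 53*j^3*x^4 - 7*j^3*x^3 - 18*j^2*x^5 + 53*j^2*x^4 - 4*j^2 - 72*j*x^6 - 18*j*x^5 + 4*j*x - 72*x^6 + 24*x^2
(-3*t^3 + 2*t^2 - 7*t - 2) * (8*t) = -24*t^4 + 16*t^3 - 56*t^2 - 16*t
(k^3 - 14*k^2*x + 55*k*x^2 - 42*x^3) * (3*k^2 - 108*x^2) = 3*k^5 - 42*k^4*x + 57*k^3*x^2 + 1386*k^2*x^3 - 5940*k*x^4 + 4536*x^5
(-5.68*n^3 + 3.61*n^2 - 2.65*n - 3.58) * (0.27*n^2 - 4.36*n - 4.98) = -1.5336*n^5 + 25.7395*n^4 + 11.8313*n^3 - 7.3904*n^2 + 28.8058*n + 17.8284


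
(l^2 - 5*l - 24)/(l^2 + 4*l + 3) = (l - 8)/(l + 1)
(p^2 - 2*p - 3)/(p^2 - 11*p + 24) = (p + 1)/(p - 8)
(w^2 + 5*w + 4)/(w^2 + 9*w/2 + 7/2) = 2*(w + 4)/(2*w + 7)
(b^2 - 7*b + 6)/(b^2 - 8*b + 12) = (b - 1)/(b - 2)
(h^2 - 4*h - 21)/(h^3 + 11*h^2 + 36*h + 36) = (h - 7)/(h^2 + 8*h + 12)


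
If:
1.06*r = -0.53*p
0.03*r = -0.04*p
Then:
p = 0.00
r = 0.00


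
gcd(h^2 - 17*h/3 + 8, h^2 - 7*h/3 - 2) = h - 3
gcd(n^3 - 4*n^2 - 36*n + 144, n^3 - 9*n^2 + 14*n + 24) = n^2 - 10*n + 24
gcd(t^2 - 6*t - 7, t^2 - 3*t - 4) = t + 1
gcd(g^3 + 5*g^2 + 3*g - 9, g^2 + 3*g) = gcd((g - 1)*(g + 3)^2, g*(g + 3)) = g + 3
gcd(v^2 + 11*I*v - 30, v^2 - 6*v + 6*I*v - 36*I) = v + 6*I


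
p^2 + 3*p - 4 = (p - 1)*(p + 4)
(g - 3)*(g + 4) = g^2 + g - 12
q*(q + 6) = q^2 + 6*q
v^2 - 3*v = v*(v - 3)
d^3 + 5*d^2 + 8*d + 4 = (d + 1)*(d + 2)^2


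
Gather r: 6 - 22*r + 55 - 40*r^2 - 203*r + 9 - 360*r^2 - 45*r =-400*r^2 - 270*r + 70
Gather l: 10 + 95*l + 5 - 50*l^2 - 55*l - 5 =-50*l^2 + 40*l + 10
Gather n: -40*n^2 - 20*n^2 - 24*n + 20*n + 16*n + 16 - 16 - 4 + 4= -60*n^2 + 12*n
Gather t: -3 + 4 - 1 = 0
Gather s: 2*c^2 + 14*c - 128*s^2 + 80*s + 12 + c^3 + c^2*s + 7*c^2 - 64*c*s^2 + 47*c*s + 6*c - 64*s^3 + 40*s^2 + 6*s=c^3 + 9*c^2 + 20*c - 64*s^3 + s^2*(-64*c - 88) + s*(c^2 + 47*c + 86) + 12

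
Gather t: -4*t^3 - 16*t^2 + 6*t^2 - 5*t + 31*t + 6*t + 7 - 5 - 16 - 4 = -4*t^3 - 10*t^2 + 32*t - 18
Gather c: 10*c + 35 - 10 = 10*c + 25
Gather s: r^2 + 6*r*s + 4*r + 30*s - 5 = r^2 + 4*r + s*(6*r + 30) - 5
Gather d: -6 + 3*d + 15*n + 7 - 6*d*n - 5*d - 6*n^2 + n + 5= d*(-6*n - 2) - 6*n^2 + 16*n + 6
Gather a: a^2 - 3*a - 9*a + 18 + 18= a^2 - 12*a + 36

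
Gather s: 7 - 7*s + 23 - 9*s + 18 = 48 - 16*s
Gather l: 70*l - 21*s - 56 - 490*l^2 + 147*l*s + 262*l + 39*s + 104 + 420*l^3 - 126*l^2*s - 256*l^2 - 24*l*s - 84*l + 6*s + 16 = 420*l^3 + l^2*(-126*s - 746) + l*(123*s + 248) + 24*s + 64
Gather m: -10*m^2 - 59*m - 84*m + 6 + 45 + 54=-10*m^2 - 143*m + 105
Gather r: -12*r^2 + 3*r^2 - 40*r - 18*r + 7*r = -9*r^2 - 51*r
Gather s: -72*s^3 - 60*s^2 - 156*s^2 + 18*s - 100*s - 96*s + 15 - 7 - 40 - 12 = -72*s^3 - 216*s^2 - 178*s - 44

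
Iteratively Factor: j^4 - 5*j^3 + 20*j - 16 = (j - 2)*(j^3 - 3*j^2 - 6*j + 8) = (j - 2)*(j - 1)*(j^2 - 2*j - 8) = (j - 2)*(j - 1)*(j + 2)*(j - 4)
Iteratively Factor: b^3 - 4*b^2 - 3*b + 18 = (b + 2)*(b^2 - 6*b + 9) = (b - 3)*(b + 2)*(b - 3)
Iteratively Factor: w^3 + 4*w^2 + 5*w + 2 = (w + 1)*(w^2 + 3*w + 2) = (w + 1)*(w + 2)*(w + 1)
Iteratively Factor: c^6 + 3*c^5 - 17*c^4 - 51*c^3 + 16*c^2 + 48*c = (c - 4)*(c^5 + 7*c^4 + 11*c^3 - 7*c^2 - 12*c) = (c - 4)*(c - 1)*(c^4 + 8*c^3 + 19*c^2 + 12*c) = (c - 4)*(c - 1)*(c + 1)*(c^3 + 7*c^2 + 12*c) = (c - 4)*(c - 1)*(c + 1)*(c + 4)*(c^2 + 3*c) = c*(c - 4)*(c - 1)*(c + 1)*(c + 4)*(c + 3)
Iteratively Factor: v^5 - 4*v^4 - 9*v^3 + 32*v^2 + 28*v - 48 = (v - 1)*(v^4 - 3*v^3 - 12*v^2 + 20*v + 48) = (v - 4)*(v - 1)*(v^3 + v^2 - 8*v - 12) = (v - 4)*(v - 3)*(v - 1)*(v^2 + 4*v + 4) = (v - 4)*(v - 3)*(v - 1)*(v + 2)*(v + 2)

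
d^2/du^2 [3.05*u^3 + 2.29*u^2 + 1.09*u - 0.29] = 18.3*u + 4.58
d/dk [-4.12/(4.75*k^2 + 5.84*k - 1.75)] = (39.14*k + 24.0608)/(4.75*k^2 + 5.84*k - 1.75)^2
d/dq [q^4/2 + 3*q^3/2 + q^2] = q*(4*q^2 + 9*q + 4)/2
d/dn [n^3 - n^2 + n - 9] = 3*n^2 - 2*n + 1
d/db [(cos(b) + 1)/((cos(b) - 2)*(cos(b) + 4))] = (cos(b)^2 + 2*cos(b) + 10)*sin(b)/((cos(b) - 2)^2*(cos(b) + 4)^2)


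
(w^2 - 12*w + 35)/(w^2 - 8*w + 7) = (w - 5)/(w - 1)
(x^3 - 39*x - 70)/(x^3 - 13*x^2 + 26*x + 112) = (x + 5)/(x - 8)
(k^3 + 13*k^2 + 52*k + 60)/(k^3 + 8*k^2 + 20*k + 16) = (k^2 + 11*k + 30)/(k^2 + 6*k + 8)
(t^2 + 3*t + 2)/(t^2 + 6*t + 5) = (t + 2)/(t + 5)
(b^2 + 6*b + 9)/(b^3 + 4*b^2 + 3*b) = (b + 3)/(b*(b + 1))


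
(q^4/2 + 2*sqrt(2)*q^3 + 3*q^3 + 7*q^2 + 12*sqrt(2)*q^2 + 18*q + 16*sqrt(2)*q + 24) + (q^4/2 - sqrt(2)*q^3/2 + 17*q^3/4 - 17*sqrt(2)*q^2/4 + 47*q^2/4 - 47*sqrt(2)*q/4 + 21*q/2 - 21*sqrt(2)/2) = q^4 + 3*sqrt(2)*q^3/2 + 29*q^3/4 + 31*sqrt(2)*q^2/4 + 75*q^2/4 + 17*sqrt(2)*q/4 + 57*q/2 - 21*sqrt(2)/2 + 24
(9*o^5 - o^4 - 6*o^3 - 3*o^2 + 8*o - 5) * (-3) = -27*o^5 + 3*o^4 + 18*o^3 + 9*o^2 - 24*o + 15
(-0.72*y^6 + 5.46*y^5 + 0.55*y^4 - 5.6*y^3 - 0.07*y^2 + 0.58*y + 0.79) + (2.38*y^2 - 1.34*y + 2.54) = -0.72*y^6 + 5.46*y^5 + 0.55*y^4 - 5.6*y^3 + 2.31*y^2 - 0.76*y + 3.33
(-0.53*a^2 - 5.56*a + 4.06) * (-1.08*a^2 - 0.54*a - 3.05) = 0.5724*a^4 + 6.291*a^3 + 0.2341*a^2 + 14.7656*a - 12.383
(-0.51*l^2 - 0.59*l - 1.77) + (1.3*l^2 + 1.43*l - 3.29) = 0.79*l^2 + 0.84*l - 5.06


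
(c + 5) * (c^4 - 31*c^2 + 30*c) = c^5 + 5*c^4 - 31*c^3 - 125*c^2 + 150*c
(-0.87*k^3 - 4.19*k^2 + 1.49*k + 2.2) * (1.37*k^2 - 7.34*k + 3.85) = -1.1919*k^5 + 0.645499999999998*k^4 + 29.4464*k^3 - 24.0541*k^2 - 10.4115*k + 8.47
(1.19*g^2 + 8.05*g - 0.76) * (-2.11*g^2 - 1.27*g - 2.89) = -2.5109*g^4 - 18.4968*g^3 - 12.059*g^2 - 22.2993*g + 2.1964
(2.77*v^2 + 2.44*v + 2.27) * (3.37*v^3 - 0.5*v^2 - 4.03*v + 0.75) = 9.3349*v^5 + 6.8378*v^4 - 4.7332*v^3 - 8.8907*v^2 - 7.3181*v + 1.7025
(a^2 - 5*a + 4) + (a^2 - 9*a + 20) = 2*a^2 - 14*a + 24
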